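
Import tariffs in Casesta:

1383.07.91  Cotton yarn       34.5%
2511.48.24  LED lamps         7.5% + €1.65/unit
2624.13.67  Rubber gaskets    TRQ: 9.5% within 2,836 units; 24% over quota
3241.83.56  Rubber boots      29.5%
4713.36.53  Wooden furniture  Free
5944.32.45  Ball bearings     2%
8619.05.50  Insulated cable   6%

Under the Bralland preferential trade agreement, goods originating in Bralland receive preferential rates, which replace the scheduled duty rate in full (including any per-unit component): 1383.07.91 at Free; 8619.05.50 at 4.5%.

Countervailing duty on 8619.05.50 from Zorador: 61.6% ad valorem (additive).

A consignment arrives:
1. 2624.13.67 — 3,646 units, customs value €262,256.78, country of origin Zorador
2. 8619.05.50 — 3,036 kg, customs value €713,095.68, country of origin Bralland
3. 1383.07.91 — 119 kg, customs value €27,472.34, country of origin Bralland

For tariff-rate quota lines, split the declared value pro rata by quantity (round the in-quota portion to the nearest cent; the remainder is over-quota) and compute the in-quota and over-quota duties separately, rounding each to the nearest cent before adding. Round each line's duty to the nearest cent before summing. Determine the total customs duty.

Line 1 (2624.13.67, Zorador, 3,646 units, €262,256.78):
Code 2624.13.67 is under a tariff-rate quota (threshold 2,836 units). In-quota: 2,836 units at 9.5%; over-quota: 810 units at 24%.
Pro-rata value split: in-quota = €262,256.78 × 2,836/3,646 = €203,993.48; over-quota = €262,256.78 − €203,993.48 = €58,263.30.
In-quota duty = €203,993.48 × 9.5% = €19,379.38. Over-quota duty = €58,263.30 × 24% = €13,983.19.
Line duty = €19,379.38 + €13,983.19 = €33,362.57.
Line 2 (8619.05.50, Bralland, 3,036 kg, €713,095.68):
Base rate for 8619.05.50 is 6%.
Origin Bralland qualifies under the Casesta–Bralland agreement and 8619.05.50 is covered: preferential rate 4.5% applies instead.
The additional-duty order on 8619.05.50 targets Zorador, not Bralland; it does not apply.
Duty = €713,095.68 × 4.5% = €32,089.31.
Line 3 (1383.07.91, Bralland, 119 kg, €27,472.34):
Base rate for 1383.07.91 is 34.5%.
Origin Bralland qualifies under the Casesta–Bralland agreement and 1383.07.91 is covered: preferential rate Free applies instead.
Duty = €27,472.34 × 0% = €0.00.
Total = €33,362.57 + €32,089.31 + €0.00 = €65,451.88.

€65,451.88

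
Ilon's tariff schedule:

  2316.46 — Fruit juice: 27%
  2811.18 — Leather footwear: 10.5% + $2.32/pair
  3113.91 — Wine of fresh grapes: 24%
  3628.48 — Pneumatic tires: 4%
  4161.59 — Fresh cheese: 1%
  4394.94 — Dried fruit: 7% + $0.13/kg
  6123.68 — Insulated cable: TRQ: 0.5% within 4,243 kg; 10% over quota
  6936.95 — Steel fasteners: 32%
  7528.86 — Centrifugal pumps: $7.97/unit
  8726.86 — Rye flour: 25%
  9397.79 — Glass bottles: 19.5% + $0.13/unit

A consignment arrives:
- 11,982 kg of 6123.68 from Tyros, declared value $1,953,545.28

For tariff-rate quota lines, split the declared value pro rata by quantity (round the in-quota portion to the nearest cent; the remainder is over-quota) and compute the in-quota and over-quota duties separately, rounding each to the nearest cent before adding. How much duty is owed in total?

Line 1 (6123.68, Tyros, 11,982 kg, $1,953,545.28):
Code 6123.68 is under a tariff-rate quota (threshold 4,243 kg). In-quota: 4,243 kg at 0.5%; over-quota: 7,739 kg at 10%.
Pro-rata value split: in-quota = $1,953,545.28 × 4,243/11,982 = $691,778.72; over-quota = $1,953,545.28 − $691,778.72 = $1,261,766.56.
In-quota duty = $691,778.72 × 0.5% = $3,458.89. Over-quota duty = $1,261,766.56 × 10% = $126,176.66.
Line duty = $3,458.89 + $126,176.66 = $129,635.55.

$129,635.55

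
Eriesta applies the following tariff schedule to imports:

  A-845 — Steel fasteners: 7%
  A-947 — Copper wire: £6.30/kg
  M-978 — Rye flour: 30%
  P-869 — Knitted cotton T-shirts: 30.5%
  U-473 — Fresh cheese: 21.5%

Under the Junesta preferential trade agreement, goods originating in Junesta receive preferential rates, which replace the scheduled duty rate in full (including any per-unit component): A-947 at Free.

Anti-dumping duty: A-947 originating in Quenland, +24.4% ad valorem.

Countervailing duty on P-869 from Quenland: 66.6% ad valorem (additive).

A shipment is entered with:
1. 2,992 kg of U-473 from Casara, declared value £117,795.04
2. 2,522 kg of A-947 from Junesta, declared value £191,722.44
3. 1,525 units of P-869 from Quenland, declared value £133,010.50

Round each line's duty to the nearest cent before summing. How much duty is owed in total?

Line 1 (U-473, Casara, 2,992 kg, £117,795.04):
Base rate for U-473 is 21.5%.
Duty = £117,795.04 × 21.5% = £25,325.93.
Line 2 (A-947, Junesta, 2,522 kg, £191,722.44):
Base rate for A-947 is £6.30/kg.
Origin Junesta qualifies under the Eriesta–Junesta agreement and A-947 is covered: preferential rate Free applies instead.
The additional-duty order on A-947 targets Quenland, not Junesta; it does not apply.
Duty = £191,722.44 × 0% = £0.00.
Line 3 (P-869, Quenland, 1,525 units, £133,010.50):
Base rate for P-869 is 30.5%.
Additional duty on P-869 from Quenland: +66.6%. Applied ad valorem rate: 30.5% + 66.6% = 97.1%.
Duty = £133,010.50 × 97.1% = £129,153.20.
Total = £25,325.93 + £0.00 + £129,153.20 = £154,479.13.

£154,479.13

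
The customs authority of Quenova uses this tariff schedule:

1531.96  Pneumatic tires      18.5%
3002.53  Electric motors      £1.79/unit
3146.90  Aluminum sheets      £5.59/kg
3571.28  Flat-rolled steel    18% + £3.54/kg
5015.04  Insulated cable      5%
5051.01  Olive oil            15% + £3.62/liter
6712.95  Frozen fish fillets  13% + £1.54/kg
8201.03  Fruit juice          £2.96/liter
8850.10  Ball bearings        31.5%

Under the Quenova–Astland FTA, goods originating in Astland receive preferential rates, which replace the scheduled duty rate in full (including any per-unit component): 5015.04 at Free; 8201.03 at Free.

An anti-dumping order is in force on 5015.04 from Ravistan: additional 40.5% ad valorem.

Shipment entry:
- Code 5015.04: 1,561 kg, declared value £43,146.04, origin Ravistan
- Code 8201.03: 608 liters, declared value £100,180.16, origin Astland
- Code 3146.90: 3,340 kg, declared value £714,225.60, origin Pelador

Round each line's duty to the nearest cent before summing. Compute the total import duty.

£38,302.05

Line 1 (5015.04, Ravistan, 1,561 kg, £43,146.04):
Base rate for 5015.04 is 5%.
5015.04 has an FTA preferential rate, but origin Ravistan is not Astland; base rate stands.
Additional duty on 5015.04 from Ravistan: +40.5%. Applied ad valorem rate: 5% + 40.5% = 45.5%.
Duty = £43,146.04 × 45.5% = £19,631.45.
Line 2 (8201.03, Astland, 608 liters, £100,180.16):
Base rate for 8201.03 is £2.96/liter.
Origin Astland qualifies under the Quenova–Astland agreement and 8201.03 is covered: preferential rate Free applies instead.
Duty = £100,180.16 × 0% = £0.00.
Line 3 (3146.90, Pelador, 3,340 kg, £714,225.60):
Base rate for 3146.90 is £5.59/kg.
Duty = 3,340 × £5.59 = £18,670.60.
Total = £19,631.45 + £0.00 + £18,670.60 = £38,302.05.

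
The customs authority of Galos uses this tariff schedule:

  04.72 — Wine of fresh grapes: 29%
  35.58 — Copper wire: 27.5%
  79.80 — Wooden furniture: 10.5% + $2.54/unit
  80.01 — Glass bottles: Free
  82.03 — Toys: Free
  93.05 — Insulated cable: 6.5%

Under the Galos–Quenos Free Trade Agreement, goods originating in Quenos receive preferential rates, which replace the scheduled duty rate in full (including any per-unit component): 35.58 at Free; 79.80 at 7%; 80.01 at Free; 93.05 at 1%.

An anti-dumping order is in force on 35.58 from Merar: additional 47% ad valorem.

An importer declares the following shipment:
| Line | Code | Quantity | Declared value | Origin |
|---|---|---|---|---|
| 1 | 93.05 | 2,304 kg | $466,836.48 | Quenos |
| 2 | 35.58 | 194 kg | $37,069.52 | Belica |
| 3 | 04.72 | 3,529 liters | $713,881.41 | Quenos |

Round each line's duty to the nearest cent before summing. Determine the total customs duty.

Line 1 (93.05, Quenos, 2,304 kg, $466,836.48):
Base rate for 93.05 is 6.5%.
Origin Quenos qualifies under the Galos–Quenos agreement and 93.05 is covered: preferential rate 1% applies instead.
Duty = $466,836.48 × 1% = $4,668.36.
Line 2 (35.58, Belica, 194 kg, $37,069.52):
Base rate for 35.58 is 27.5%.
35.58 has an FTA preferential rate, but origin Belica is not Quenos; base rate stands.
The additional-duty order on 35.58 targets Merar, not Belica; it does not apply.
Duty = $37,069.52 × 27.5% = $10,194.12.
Line 3 (04.72, Quenos, 3,529 liters, $713,881.41):
Base rate for 04.72 is 29%.
Origin Quenos is the FTA partner but 04.72 is not on the preference list; base rate stands.
Duty = $713,881.41 × 29% = $207,025.61.
Total = $4,668.36 + $10,194.12 + $207,025.61 = $221,888.09.

$221,888.09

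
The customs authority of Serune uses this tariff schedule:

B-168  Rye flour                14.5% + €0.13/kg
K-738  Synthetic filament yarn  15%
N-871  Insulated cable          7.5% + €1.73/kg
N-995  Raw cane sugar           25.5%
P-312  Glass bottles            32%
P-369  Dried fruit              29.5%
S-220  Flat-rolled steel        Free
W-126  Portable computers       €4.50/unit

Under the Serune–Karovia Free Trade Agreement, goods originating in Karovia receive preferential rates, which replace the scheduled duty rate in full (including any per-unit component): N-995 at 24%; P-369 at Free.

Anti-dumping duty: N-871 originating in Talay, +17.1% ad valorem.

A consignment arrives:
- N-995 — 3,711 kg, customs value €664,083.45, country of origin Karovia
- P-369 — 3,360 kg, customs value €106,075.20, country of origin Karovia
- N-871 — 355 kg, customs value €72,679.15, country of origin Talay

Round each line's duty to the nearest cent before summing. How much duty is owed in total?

€177,873.25

Line 1 (N-995, Karovia, 3,711 kg, €664,083.45):
Base rate for N-995 is 25.5%.
Origin Karovia qualifies under the Serune–Karovia agreement and N-995 is covered: preferential rate 24% applies instead.
Duty = €664,083.45 × 24% = €159,380.03.
Line 2 (P-369, Karovia, 3,360 kg, €106,075.20):
Base rate for P-369 is 29.5%.
Origin Karovia qualifies under the Serune–Karovia agreement and P-369 is covered: preferential rate Free applies instead.
Duty = €106,075.20 × 0% = €0.00.
Line 3 (N-871, Talay, 355 kg, €72,679.15):
Base rate for N-871 is 7.5% + €1.73/kg.
Additional duty on N-871 from Talay: +17.1%. Applied ad valorem rate: 7.5% + 17.1% = 24.6%.
Duty = €72,679.15 × 24.6% + 355 × €1.73 = €18,493.22.
Total = €159,380.03 + €0.00 + €18,493.22 = €177,873.25.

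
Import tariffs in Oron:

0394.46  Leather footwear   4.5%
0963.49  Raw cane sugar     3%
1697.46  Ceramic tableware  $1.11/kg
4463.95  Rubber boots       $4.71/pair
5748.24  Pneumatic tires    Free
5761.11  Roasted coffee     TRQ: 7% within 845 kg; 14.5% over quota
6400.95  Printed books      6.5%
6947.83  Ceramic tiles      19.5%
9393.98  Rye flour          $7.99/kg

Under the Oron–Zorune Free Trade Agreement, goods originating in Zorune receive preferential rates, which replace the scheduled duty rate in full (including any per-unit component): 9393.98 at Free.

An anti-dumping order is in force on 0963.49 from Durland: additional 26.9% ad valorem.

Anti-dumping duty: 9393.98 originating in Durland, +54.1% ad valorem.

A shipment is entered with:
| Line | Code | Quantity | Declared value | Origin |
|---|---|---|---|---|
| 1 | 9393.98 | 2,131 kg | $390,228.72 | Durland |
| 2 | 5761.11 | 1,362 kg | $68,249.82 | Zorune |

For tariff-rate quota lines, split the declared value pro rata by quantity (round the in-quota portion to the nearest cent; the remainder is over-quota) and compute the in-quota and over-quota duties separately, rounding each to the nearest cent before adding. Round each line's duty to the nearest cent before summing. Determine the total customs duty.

Line 1 (9393.98, Durland, 2,131 kg, $390,228.72):
Base rate for 9393.98 is $7.99/kg.
9393.98 has an FTA preferential rate, but origin Durland is not Zorune; base rate stands.
Additional duty on 9393.98 from Durland: +54.1% ad valorem. Applied ad valorem rate = 54.1%.
Duty = $390,228.72 × 54.1% + 2,131 × $7.99 = $228,140.43.
Line 2 (5761.11, Zorune, 1,362 kg, $68,249.82):
Code 5761.11 is under a tariff-rate quota (threshold 845 kg). In-quota: 845 kg at 7%; over-quota: 517 kg at 14.5%.
Pro-rata value split: in-quota = $68,249.82 × 845/1,362 = $42,342.95; over-quota = $68,249.82 − $42,342.95 = $25,906.87.
In-quota duty = $42,342.95 × 7% = $2,964.01. Over-quota duty = $25,906.87 × 14.5% = $3,756.50.
Line duty = $2,964.01 + $3,756.50 = $6,720.51.
Total = $228,140.43 + $6,720.51 = $234,860.94.

$234,860.94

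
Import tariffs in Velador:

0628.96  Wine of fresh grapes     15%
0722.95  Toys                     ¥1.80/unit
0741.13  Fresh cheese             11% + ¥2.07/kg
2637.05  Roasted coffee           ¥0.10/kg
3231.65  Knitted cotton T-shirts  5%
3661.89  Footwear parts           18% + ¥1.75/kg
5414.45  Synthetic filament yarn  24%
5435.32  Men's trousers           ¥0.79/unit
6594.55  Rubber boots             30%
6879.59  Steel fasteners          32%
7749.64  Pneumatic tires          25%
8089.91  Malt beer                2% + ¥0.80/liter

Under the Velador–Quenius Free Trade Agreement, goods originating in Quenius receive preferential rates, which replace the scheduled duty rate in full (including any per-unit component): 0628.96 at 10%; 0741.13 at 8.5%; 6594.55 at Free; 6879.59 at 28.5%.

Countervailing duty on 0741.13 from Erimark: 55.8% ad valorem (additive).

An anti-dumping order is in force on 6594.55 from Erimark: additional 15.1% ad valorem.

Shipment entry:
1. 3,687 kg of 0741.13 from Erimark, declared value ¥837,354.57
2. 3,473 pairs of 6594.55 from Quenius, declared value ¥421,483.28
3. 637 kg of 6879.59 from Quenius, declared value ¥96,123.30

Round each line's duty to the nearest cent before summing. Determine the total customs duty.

Line 1 (0741.13, Erimark, 3,687 kg, ¥837,354.57):
Base rate for 0741.13 is 11% + ¥2.07/kg.
0741.13 has an FTA preferential rate, but origin Erimark is not Quenius; base rate stands.
Additional duty on 0741.13 from Erimark: +55.8%. Applied ad valorem rate: 11% + 55.8% = 66.8%.
Duty = ¥837,354.57 × 66.8% + 3,687 × ¥2.07 = ¥566,984.94.
Line 2 (6594.55, Quenius, 3,473 pairs, ¥421,483.28):
Base rate for 6594.55 is 30%.
Origin Quenius qualifies under the Velador–Quenius agreement and 6594.55 is covered: preferential rate Free applies instead.
The additional-duty order on 6594.55 targets Erimark, not Quenius; it does not apply.
Duty = ¥421,483.28 × 0% = ¥0.00.
Line 3 (6879.59, Quenius, 637 kg, ¥96,123.30):
Base rate for 6879.59 is 32%.
Origin Quenius qualifies under the Velador–Quenius agreement and 6879.59 is covered: preferential rate 28.5% applies instead.
Duty = ¥96,123.30 × 28.5% = ¥27,395.14.
Total = ¥566,984.94 + ¥0.00 + ¥27,395.14 = ¥594,380.08.

¥594,380.08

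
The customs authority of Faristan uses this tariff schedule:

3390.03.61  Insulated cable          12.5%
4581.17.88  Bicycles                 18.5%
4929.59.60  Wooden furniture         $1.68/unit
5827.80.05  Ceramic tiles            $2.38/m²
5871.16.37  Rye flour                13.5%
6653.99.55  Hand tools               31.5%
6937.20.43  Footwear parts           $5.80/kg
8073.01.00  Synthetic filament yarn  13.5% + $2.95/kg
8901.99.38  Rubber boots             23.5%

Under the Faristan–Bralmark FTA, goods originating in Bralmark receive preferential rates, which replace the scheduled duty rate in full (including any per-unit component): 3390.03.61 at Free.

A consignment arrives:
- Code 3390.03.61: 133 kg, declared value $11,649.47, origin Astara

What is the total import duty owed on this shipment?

Line 1 (3390.03.61, Astara, 133 kg, $11,649.47):
Base rate for 3390.03.61 is 12.5%.
3390.03.61 has an FTA preferential rate, but origin Astara is not Bralmark; base rate stands.
Duty = $11,649.47 × 12.5% = $1,456.18.

$1,456.18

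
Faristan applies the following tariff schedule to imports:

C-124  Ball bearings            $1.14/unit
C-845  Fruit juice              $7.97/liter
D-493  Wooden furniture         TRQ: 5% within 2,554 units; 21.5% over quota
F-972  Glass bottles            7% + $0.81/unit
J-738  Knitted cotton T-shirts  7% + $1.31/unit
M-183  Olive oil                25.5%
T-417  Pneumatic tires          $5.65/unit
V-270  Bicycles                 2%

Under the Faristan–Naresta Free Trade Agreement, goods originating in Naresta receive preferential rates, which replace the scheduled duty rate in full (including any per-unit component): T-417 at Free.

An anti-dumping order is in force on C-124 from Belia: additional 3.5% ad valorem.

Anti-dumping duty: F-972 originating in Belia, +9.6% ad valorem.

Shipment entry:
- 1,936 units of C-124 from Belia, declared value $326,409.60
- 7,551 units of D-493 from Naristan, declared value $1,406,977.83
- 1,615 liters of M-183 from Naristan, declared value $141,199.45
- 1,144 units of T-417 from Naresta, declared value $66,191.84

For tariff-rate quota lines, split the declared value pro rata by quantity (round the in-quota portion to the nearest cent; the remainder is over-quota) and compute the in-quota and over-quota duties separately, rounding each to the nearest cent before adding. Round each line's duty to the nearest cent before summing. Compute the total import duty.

$273,616.15

Line 1 (C-124, Belia, 1,936 units, $326,409.60):
Base rate for C-124 is $1.14/unit.
Additional duty on C-124 from Belia: +3.5% ad valorem. Applied ad valorem rate = 3.5%.
Duty = $326,409.60 × 3.5% + 1,936 × $1.14 = $13,631.38.
Line 2 (D-493, Naristan, 7,551 units, $1,406,977.83):
Code D-493 is under a tariff-rate quota (threshold 2,554 units). In-quota: 2,554 units at 5%; over-quota: 4,997 units at 21.5%.
Pro-rata value split: in-quota = $1,406,977.83 × 2,554/7,551 = $475,886.82; over-quota = $1,406,977.83 − $475,886.82 = $931,091.01.
In-quota duty = $475,886.82 × 5% = $23,794.34. Over-quota duty = $931,091.01 × 21.5% = $200,184.57.
Line duty = $23,794.34 + $200,184.57 = $223,978.91.
Line 3 (M-183, Naristan, 1,615 liters, $141,199.45):
Base rate for M-183 is 25.5%.
Duty = $141,199.45 × 25.5% = $36,005.86.
Line 4 (T-417, Naresta, 1,144 units, $66,191.84):
Base rate for T-417 is $5.65/unit.
Origin Naresta qualifies under the Faristan–Naresta agreement and T-417 is covered: preferential rate Free applies instead.
Duty = $66,191.84 × 0% = $0.00.
Total = $13,631.38 + $223,978.91 + $36,005.86 + $0.00 = $273,616.15.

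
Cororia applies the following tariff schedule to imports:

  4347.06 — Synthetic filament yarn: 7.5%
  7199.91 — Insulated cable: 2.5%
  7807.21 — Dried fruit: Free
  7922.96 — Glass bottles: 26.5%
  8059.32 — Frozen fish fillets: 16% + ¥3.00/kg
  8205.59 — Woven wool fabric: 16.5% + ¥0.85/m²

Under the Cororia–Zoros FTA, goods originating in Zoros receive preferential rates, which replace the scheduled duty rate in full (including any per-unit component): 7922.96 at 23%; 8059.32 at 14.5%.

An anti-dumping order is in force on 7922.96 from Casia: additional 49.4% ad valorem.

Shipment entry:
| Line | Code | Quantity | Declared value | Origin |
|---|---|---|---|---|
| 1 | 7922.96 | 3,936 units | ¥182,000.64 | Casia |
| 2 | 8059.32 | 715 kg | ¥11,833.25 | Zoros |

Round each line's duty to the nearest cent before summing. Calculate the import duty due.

¥139,854.31

Line 1 (7922.96, Casia, 3,936 units, ¥182,000.64):
Base rate for 7922.96 is 26.5%.
7922.96 has an FTA preferential rate, but origin Casia is not Zoros; base rate stands.
Additional duty on 7922.96 from Casia: +49.4%. Applied ad valorem rate: 26.5% + 49.4% = 75.9%.
Duty = ¥182,000.64 × 75.9% = ¥138,138.49.
Line 2 (8059.32, Zoros, 715 kg, ¥11,833.25):
Base rate for 8059.32 is 16% + ¥3.00/kg.
Origin Zoros qualifies under the Cororia–Zoros agreement and 8059.32 is covered: preferential rate 14.5% applies instead.
Duty = ¥11,833.25 × 14.5% = ¥1,715.82.
Total = ¥138,138.49 + ¥1,715.82 = ¥139,854.31.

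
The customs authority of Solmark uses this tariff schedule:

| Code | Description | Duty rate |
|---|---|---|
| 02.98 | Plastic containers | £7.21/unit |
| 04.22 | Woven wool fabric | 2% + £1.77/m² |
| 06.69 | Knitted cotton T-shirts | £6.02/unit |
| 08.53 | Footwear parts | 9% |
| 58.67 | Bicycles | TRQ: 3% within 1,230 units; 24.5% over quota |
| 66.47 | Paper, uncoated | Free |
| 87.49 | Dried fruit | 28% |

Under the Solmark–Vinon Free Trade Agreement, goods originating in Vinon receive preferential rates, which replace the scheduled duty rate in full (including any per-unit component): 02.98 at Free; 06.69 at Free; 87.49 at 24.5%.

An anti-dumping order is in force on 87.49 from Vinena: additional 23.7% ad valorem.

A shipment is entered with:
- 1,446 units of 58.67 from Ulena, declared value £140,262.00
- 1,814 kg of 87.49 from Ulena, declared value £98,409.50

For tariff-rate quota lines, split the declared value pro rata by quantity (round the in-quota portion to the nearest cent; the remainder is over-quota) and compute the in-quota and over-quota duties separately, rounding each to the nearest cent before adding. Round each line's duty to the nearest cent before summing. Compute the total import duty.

£36,267.20

Line 1 (58.67, Ulena, 1,446 units, £140,262.00):
Code 58.67 is under a tariff-rate quota (threshold 1,230 units). In-quota: 1,230 units at 3%; over-quota: 216 units at 24.5%.
Pro-rata value split: in-quota = £140,262.00 × 1,230/1,446 = £119,310.00; over-quota = £140,262.00 − £119,310.00 = £20,952.00.
In-quota duty = £119,310.00 × 3% = £3,579.30. Over-quota duty = £20,952.00 × 24.5% = £5,133.24.
Line duty = £3,579.30 + £5,133.24 = £8,712.54.
Line 2 (87.49, Ulena, 1,814 kg, £98,409.50):
Base rate for 87.49 is 28%.
87.49 has an FTA preferential rate, but origin Ulena is not Vinon; base rate stands.
The additional-duty order on 87.49 targets Vinena, not Ulena; it does not apply.
Duty = £98,409.50 × 28% = £27,554.66.
Total = £8,712.54 + £27,554.66 = £36,267.20.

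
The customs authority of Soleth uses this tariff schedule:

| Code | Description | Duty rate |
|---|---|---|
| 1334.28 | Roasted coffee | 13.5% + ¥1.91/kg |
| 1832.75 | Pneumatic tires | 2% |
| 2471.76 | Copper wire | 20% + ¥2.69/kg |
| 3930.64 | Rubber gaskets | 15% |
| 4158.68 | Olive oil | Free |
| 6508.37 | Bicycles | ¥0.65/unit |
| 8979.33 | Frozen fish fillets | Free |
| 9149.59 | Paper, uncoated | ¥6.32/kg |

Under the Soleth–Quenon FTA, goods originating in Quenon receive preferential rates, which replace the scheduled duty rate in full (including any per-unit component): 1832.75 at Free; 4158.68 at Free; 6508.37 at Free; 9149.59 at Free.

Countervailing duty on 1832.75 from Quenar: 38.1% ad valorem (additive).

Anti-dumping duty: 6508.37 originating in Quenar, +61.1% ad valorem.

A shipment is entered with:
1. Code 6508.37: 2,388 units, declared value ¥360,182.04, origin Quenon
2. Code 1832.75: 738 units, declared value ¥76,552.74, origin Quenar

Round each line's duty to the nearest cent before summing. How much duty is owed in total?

Line 1 (6508.37, Quenon, 2,388 units, ¥360,182.04):
Base rate for 6508.37 is ¥0.65/unit.
Origin Quenon qualifies under the Soleth–Quenon agreement and 6508.37 is covered: preferential rate Free applies instead.
The additional-duty order on 6508.37 targets Quenar, not Quenon; it does not apply.
Duty = ¥360,182.04 × 0% = ¥0.00.
Line 2 (1832.75, Quenar, 738 units, ¥76,552.74):
Base rate for 1832.75 is 2%.
1832.75 has an FTA preferential rate, but origin Quenar is not Quenon; base rate stands.
Additional duty on 1832.75 from Quenar: +38.1%. Applied ad valorem rate: 2% + 38.1% = 40.1%.
Duty = ¥76,552.74 × 40.1% = ¥30,697.65.
Total = ¥0.00 + ¥30,697.65 = ¥30,697.65.

¥30,697.65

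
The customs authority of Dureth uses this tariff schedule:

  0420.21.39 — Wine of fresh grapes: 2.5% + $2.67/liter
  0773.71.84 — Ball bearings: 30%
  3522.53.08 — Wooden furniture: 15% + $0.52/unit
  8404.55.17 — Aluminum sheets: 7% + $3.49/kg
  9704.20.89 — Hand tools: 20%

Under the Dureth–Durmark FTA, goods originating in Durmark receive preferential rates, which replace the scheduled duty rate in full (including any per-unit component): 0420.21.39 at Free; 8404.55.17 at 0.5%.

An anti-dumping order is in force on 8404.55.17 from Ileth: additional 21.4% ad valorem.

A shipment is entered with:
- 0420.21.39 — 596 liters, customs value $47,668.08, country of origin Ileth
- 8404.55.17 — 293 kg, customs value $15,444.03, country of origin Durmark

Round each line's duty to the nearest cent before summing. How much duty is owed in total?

Line 1 (0420.21.39, Ileth, 596 liters, $47,668.08):
Base rate for 0420.21.39 is 2.5% + $2.67/liter.
0420.21.39 has an FTA preferential rate, but origin Ileth is not Durmark; base rate stands.
Duty = $47,668.08 × 2.5% + 596 × $2.67 = $2,783.02.
Line 2 (8404.55.17, Durmark, 293 kg, $15,444.03):
Base rate for 8404.55.17 is 7% + $3.49/kg.
Origin Durmark qualifies under the Dureth–Durmark agreement and 8404.55.17 is covered: preferential rate 0.5% applies instead.
The additional-duty order on 8404.55.17 targets Ileth, not Durmark; it does not apply.
Duty = $15,444.03 × 0.5% = $77.22.
Total = $2,783.02 + $77.22 = $2,860.24.

$2,860.24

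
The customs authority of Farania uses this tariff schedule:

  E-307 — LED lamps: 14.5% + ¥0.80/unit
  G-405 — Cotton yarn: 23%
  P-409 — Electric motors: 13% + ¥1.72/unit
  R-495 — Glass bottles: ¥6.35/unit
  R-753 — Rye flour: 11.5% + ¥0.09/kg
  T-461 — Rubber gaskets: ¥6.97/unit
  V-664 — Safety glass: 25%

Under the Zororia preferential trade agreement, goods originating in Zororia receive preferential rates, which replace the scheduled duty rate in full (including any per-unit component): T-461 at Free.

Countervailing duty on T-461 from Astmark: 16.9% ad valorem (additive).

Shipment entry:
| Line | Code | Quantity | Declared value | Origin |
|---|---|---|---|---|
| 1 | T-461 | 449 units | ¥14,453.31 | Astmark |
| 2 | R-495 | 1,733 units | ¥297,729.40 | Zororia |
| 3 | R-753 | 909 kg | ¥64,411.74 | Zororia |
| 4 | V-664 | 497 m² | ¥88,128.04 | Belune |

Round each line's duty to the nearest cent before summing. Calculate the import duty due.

Line 1 (T-461, Astmark, 449 units, ¥14,453.31):
Base rate for T-461 is ¥6.97/unit.
T-461 has an FTA preferential rate, but origin Astmark is not Zororia; base rate stands.
Additional duty on T-461 from Astmark: +16.9% ad valorem. Applied ad valorem rate = 16.9%.
Duty = ¥14,453.31 × 16.9% + 449 × ¥6.97 = ¥5,572.14.
Line 2 (R-495, Zororia, 1,733 units, ¥297,729.40):
Base rate for R-495 is ¥6.35/unit.
Origin Zororia is the FTA partner but R-495 is not on the preference list; base rate stands.
Duty = 1,733 × ¥6.35 = ¥11,004.55.
Line 3 (R-753, Zororia, 909 kg, ¥64,411.74):
Base rate for R-753 is 11.5% + ¥0.09/kg.
Origin Zororia is the FTA partner but R-753 is not on the preference list; base rate stands.
Duty = ¥64,411.74 × 11.5% + 909 × ¥0.09 = ¥7,489.16.
Line 4 (V-664, Belune, 497 m², ¥88,128.04):
Base rate for V-664 is 25%.
Duty = ¥88,128.04 × 25% = ¥22,032.01.
Total = ¥5,572.14 + ¥11,004.55 + ¥7,489.16 + ¥22,032.01 = ¥46,097.86.

¥46,097.86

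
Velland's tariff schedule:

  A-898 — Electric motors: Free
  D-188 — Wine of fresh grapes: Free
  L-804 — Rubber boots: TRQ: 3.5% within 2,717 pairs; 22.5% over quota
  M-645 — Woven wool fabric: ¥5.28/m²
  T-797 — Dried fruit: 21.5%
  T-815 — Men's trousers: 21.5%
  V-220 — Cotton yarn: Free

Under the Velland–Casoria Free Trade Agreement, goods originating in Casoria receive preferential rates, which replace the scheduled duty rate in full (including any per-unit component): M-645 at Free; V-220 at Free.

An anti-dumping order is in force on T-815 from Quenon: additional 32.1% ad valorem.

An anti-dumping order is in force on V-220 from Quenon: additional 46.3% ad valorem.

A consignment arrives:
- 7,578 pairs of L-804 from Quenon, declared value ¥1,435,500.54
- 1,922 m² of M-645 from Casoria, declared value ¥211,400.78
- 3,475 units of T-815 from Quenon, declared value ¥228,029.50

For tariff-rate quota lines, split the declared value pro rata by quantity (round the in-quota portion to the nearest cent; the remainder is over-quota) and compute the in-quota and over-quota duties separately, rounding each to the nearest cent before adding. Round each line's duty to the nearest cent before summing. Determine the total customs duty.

¥347,421.99

Line 1 (L-804, Quenon, 7,578 pairs, ¥1,435,500.54):
Code L-804 is under a tariff-rate quota (threshold 2,717 pairs). In-quota: 2,717 pairs at 3.5%; over-quota: 4,861 pairs at 22.5%.
Pro-rata value split: in-quota = ¥1,435,500.54 × 2,717/7,578 = ¥514,681.31; over-quota = ¥1,435,500.54 − ¥514,681.31 = ¥920,819.23.
In-quota duty = ¥514,681.31 × 3.5% = ¥18,013.85. Over-quota duty = ¥920,819.23 × 22.5% = ¥207,184.33.
Line duty = ¥18,013.85 + ¥207,184.33 = ¥225,198.18.
Line 2 (M-645, Casoria, 1,922 m², ¥211,400.78):
Base rate for M-645 is ¥5.28/m².
Origin Casoria qualifies under the Velland–Casoria agreement and M-645 is covered: preferential rate Free applies instead.
Duty = ¥211,400.78 × 0% = ¥0.00.
Line 3 (T-815, Quenon, 3,475 units, ¥228,029.50):
Base rate for T-815 is 21.5%.
Additional duty on T-815 from Quenon: +32.1%. Applied ad valorem rate: 21.5% + 32.1% = 53.6%.
Duty = ¥228,029.50 × 53.6% = ¥122,223.81.
Total = ¥225,198.18 + ¥0.00 + ¥122,223.81 = ¥347,421.99.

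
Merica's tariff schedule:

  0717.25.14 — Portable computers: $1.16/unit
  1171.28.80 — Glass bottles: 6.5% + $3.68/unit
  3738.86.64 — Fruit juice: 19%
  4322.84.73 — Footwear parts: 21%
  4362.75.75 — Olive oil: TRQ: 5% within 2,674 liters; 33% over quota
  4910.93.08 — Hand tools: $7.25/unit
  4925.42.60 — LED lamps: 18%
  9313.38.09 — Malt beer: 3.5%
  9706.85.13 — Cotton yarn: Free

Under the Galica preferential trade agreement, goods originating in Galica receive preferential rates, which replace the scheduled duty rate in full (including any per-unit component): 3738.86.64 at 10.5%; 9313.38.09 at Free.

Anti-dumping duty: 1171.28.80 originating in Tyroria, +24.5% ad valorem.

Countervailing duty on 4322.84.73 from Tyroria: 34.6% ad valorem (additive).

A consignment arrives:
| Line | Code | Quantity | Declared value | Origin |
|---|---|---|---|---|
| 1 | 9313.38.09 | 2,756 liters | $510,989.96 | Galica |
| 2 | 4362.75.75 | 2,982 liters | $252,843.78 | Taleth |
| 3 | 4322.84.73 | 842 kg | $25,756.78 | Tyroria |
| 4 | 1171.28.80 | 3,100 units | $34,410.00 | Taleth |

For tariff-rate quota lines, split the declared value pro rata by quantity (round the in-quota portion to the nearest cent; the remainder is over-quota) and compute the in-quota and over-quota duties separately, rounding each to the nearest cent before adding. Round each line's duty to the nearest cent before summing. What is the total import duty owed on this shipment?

Line 1 (9313.38.09, Galica, 2,756 liters, $510,989.96):
Base rate for 9313.38.09 is 3.5%.
Origin Galica qualifies under the Merica–Galica agreement and 9313.38.09 is covered: preferential rate Free applies instead.
Duty = $510,989.96 × 0% = $0.00.
Line 2 (4362.75.75, Taleth, 2,982 liters, $252,843.78):
Code 4362.75.75 is under a tariff-rate quota (threshold 2,674 liters). In-quota: 2,674 liters at 5%; over-quota: 308 liters at 33%.
Pro-rata value split: in-quota = $252,843.78 × 2,674/2,982 = $226,728.46; over-quota = $252,843.78 − $226,728.46 = $26,115.32.
In-quota duty = $226,728.46 × 5% = $11,336.42. Over-quota duty = $26,115.32 × 33% = $8,618.06.
Line duty = $11,336.42 + $8,618.06 = $19,954.48.
Line 3 (4322.84.73, Tyroria, 842 kg, $25,756.78):
Base rate for 4322.84.73 is 21%.
Additional duty on 4322.84.73 from Tyroria: +34.6%. Applied ad valorem rate: 21% + 34.6% = 55.6%.
Duty = $25,756.78 × 55.6% = $14,320.77.
Line 4 (1171.28.80, Taleth, 3,100 units, $34,410.00):
Base rate for 1171.28.80 is 6.5% + $3.68/unit.
The additional-duty order on 1171.28.80 targets Tyroria, not Taleth; it does not apply.
Duty = $34,410.00 × 6.5% + 3,100 × $3.68 = $13,644.65.
Total = $0.00 + $19,954.48 + $14,320.77 + $13,644.65 = $47,919.90.

$47,919.90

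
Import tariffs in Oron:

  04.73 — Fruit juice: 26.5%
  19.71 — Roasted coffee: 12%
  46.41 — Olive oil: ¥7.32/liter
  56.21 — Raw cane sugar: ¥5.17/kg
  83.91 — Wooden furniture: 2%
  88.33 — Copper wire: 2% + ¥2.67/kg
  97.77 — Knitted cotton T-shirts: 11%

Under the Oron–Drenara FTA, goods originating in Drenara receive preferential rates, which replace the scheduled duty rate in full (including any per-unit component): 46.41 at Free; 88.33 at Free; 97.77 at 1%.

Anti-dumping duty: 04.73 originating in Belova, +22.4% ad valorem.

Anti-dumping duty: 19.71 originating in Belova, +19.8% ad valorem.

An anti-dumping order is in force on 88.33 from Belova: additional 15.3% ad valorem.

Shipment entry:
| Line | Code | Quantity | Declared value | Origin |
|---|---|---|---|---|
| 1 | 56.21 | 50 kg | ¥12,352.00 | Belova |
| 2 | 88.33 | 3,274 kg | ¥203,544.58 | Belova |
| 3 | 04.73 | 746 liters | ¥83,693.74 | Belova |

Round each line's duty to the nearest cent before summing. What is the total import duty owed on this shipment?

Line 1 (56.21, Belova, 50 kg, ¥12,352.00):
Base rate for 56.21 is ¥5.17/kg.
Duty = 50 × ¥5.17 = ¥258.50.
Line 2 (88.33, Belova, 3,274 kg, ¥203,544.58):
Base rate for 88.33 is 2% + ¥2.67/kg.
88.33 has an FTA preferential rate, but origin Belova is not Drenara; base rate stands.
Additional duty on 88.33 from Belova: +15.3%. Applied ad valorem rate: 2% + 15.3% = 17.3%.
Duty = ¥203,544.58 × 17.3% + 3,274 × ¥2.67 = ¥43,954.79.
Line 3 (04.73, Belova, 746 liters, ¥83,693.74):
Base rate for 04.73 is 26.5%.
Additional duty on 04.73 from Belova: +22.4%. Applied ad valorem rate: 26.5% + 22.4% = 48.9%.
Duty = ¥83,693.74 × 48.9% = ¥40,926.24.
Total = ¥258.50 + ¥43,954.79 + ¥40,926.24 = ¥85,139.53.

¥85,139.53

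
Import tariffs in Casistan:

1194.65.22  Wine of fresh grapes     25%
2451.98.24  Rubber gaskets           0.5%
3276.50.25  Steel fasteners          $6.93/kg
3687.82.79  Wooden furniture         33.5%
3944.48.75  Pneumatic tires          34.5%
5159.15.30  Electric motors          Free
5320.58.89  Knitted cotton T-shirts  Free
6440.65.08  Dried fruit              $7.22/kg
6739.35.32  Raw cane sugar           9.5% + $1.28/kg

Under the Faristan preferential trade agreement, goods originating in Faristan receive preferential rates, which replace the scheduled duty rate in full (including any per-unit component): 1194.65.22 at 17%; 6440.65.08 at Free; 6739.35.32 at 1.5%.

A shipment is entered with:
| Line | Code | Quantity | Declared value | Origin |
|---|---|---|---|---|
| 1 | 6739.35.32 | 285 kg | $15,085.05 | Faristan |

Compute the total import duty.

Line 1 (6739.35.32, Faristan, 285 kg, $15,085.05):
Base rate for 6739.35.32 is 9.5% + $1.28/kg.
Origin Faristan qualifies under the Casistan–Faristan agreement and 6739.35.32 is covered: preferential rate 1.5% applies instead.
Duty = $15,085.05 × 1.5% = $226.28.

$226.28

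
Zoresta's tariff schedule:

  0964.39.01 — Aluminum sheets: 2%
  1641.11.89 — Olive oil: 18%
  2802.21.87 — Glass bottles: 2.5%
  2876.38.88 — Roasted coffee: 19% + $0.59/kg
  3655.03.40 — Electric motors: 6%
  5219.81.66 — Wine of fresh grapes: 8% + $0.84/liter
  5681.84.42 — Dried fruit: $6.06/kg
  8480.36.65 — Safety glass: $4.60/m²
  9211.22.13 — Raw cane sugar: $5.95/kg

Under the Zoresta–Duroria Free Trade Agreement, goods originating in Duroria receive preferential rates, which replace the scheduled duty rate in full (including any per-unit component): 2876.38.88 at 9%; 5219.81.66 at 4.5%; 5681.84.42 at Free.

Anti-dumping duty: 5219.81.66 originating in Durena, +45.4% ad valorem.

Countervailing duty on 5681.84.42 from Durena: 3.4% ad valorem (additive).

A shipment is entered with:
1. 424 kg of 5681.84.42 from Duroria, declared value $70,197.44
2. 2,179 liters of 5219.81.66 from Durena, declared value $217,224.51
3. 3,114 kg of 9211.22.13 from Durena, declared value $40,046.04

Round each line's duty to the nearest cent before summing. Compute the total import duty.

Line 1 (5681.84.42, Duroria, 424 kg, $70,197.44):
Base rate for 5681.84.42 is $6.06/kg.
Origin Duroria qualifies under the Zoresta–Duroria agreement and 5681.84.42 is covered: preferential rate Free applies instead.
The additional-duty order on 5681.84.42 targets Durena, not Duroria; it does not apply.
Duty = $70,197.44 × 0% = $0.00.
Line 2 (5219.81.66, Durena, 2,179 liters, $217,224.51):
Base rate for 5219.81.66 is 8% + $0.84/liter.
5219.81.66 has an FTA preferential rate, but origin Durena is not Duroria; base rate stands.
Additional duty on 5219.81.66 from Durena: +45.4%. Applied ad valorem rate: 8% + 45.4% = 53.4%.
Duty = $217,224.51 × 53.4% + 2,179 × $0.84 = $117,828.25.
Line 3 (9211.22.13, Durena, 3,114 kg, $40,046.04):
Base rate for 9211.22.13 is $5.95/kg.
Duty = 3,114 × $5.95 = $18,528.30.
Total = $0.00 + $117,828.25 + $18,528.30 = $136,356.55.

$136,356.55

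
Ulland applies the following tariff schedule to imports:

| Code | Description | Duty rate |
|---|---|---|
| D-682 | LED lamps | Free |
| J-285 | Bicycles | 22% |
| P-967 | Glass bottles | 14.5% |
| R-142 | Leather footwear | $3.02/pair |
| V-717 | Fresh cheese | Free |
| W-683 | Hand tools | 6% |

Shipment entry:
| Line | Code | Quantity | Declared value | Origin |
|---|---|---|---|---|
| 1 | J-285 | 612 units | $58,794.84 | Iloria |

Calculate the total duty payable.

Line 1 (J-285, Iloria, 612 units, $58,794.84):
Base rate for J-285 is 22%.
Duty = $58,794.84 × 22% = $12,934.86.

$12,934.86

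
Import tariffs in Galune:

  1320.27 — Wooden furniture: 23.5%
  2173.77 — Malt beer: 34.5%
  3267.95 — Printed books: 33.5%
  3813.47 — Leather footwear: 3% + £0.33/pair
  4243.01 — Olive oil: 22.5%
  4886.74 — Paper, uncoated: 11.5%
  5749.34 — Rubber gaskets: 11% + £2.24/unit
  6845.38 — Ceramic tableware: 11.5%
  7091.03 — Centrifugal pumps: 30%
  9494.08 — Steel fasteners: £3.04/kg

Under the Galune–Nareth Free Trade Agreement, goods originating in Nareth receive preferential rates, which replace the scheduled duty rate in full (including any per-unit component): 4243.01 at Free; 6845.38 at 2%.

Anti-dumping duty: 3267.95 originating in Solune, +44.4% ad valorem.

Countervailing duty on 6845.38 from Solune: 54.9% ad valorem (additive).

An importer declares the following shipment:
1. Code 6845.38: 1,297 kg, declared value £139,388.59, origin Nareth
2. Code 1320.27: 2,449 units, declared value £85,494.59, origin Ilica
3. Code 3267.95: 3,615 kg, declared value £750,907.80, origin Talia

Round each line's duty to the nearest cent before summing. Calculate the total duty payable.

£274,433.11

Line 1 (6845.38, Nareth, 1,297 kg, £139,388.59):
Base rate for 6845.38 is 11.5%.
Origin Nareth qualifies under the Galune–Nareth agreement and 6845.38 is covered: preferential rate 2% applies instead.
The additional-duty order on 6845.38 targets Solune, not Nareth; it does not apply.
Duty = £139,388.59 × 2% = £2,787.77.
Line 2 (1320.27, Ilica, 2,449 units, £85,494.59):
Base rate for 1320.27 is 23.5%.
Duty = £85,494.59 × 23.5% = £20,091.23.
Line 3 (3267.95, Talia, 3,615 kg, £750,907.80):
Base rate for 3267.95 is 33.5%.
The additional-duty order on 3267.95 targets Solune, not Talia; it does not apply.
Duty = £750,907.80 × 33.5% = £251,554.11.
Total = £2,787.77 + £20,091.23 + £251,554.11 = £274,433.11.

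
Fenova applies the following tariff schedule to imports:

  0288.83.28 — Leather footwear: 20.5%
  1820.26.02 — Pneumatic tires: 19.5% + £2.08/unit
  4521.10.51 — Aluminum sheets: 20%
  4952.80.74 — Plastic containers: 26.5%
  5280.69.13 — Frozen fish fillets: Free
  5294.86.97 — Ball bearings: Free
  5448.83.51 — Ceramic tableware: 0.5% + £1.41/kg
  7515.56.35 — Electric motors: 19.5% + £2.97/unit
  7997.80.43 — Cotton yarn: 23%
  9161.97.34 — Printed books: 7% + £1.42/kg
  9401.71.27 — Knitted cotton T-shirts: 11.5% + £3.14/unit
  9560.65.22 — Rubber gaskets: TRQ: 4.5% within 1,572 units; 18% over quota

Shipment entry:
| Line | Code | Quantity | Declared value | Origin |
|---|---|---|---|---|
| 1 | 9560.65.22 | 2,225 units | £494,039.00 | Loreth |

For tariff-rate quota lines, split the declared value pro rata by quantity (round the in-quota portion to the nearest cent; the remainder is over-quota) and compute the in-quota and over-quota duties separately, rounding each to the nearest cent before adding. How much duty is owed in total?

£41,805.69

Line 1 (9560.65.22, Loreth, 2,225 units, £494,039.00):
Code 9560.65.22 is under a tariff-rate quota (threshold 1,572 units). In-quota: 1,572 units at 4.5%; over-quota: 653 units at 18%.
Pro-rata value split: in-quota = £494,039.00 × 1,572/2,225 = £349,046.88; over-quota = £494,039.00 − £349,046.88 = £144,992.12.
In-quota duty = £349,046.88 × 4.5% = £15,707.11. Over-quota duty = £144,992.12 × 18% = £26,098.58.
Line duty = £15,707.11 + £26,098.58 = £41,805.69.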